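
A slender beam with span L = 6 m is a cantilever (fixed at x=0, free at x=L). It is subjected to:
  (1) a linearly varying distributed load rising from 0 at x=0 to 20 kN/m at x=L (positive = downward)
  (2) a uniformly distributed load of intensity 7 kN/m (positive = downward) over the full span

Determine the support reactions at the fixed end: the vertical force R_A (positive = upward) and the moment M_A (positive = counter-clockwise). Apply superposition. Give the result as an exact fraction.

R_A = 102 kN, M_A = 366 kN·m

Load 1 — triangular load w₀=20 kN/m (0→w₀ over full span):
  R_A = w₀L/2 = 20·6/2 = 60 kN
  M_A = w₀L²/3 = 20·6²/3 = 240 kN·m
Load 2 — uniform load w=7 kN/m over full span:
  R_A = wL = 7·6 = 42 kN
  M_A = wL²/2 = 7·6²/2 = 126 kN·m
Superposition: R_A = 102 kN, M_A = 366 kN·m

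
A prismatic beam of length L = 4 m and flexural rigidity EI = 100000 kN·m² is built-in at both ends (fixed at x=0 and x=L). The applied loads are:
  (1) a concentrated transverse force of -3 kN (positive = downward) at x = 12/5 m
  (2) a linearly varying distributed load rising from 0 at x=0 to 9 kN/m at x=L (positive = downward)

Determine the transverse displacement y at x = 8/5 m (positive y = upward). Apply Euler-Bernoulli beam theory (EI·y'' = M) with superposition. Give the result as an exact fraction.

Load 1 — point force P=-3 kN at a=12/5 m (b=L-a=8/5):
  y_1 = -Pb²x²(3aL-(3a+b)x)/(6L³EI)  [x≤a] = -(-3)·(8/5)²·(8/5)²·(3·(12/5)·4-(3·(12/5)+(8/5))·(8/5))/(6·4³·100000) = 368/48828125 m
Load 2 — triangular load w₀=9 kN/m (0→w₀ over full span):
  y_2 = -w₀x²(L-x)²(x+2L)/(120LEI) = -9·(8/5)²·(4-(8/5))²·((8/5)+2·4)/(120·4·100000) = -1296/48828125 m
Superposition: y = Σ y_i = -928/48828125 m ≈ -0.000019 m

y(8/5) = -928/48828125 m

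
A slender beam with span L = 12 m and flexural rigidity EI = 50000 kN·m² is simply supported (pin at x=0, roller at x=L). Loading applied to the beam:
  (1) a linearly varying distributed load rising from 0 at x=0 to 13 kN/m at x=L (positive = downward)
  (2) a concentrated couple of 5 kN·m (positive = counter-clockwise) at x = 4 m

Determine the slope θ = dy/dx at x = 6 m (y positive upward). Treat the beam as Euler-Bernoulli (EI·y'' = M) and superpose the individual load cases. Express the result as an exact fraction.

Load 1 — triangular load w₀=13 kN/m (0→w₀ over full span):
  θ_1 = -w₀(7L⁴-30L²x²+15x⁴)/(360LEI) = -13·(7·12⁴-30·12²·6²+15·6⁴)/(360·12·50000) = -273/500000 rad
Load 2 — applied couple M₀=5 kN·m at a=4 m (b=L-a=8):
  θ_2 = (M₀x²/(2L)-M₀(x-a)+C₁)/EI  [x>a] with C₁=M₀(3b²-L²)/(6L)=10/3 = (5·6²/(2·12)-5·(6-4)+(10/3))/50000 = 1/60000 rad
Superposition: θ = Σ θ_i = -397/750000 rad ≈ -0.000529 rad

θ(6) = -397/750000 rad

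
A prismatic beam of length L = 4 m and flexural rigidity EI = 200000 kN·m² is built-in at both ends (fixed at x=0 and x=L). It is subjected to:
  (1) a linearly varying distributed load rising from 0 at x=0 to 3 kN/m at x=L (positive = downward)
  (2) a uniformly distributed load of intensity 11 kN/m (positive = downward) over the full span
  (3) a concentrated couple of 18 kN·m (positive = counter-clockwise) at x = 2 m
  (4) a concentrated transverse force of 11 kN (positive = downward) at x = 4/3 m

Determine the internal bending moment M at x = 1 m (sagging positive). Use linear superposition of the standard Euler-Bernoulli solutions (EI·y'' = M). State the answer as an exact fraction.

M(1) = 6251/1080 kN·m

Load 1 — triangular load w₀=3 kN/m (0→w₀ over full span):
  M_1 = 3w₀Lx/20 - w₀L²/30 - w₀x³/(6L) = 3·3·4·1/20 - 3·4²/30 - 3·1³/(6·4) = 3/40 kN·m
Load 2 — uniform load w=11 kN/m over full span:
  M_2 = wLx/2 - wL²/12 - wx²/2 = 11·4·1/2 - 11·4²/12 - 11·1²/2 = 11/6 kN·m
Load 3 — applied couple M₀=18 kN·m at a=2 m (b=L-a=2):
  M_3 = R_Ax - M_A  [x≤a] with R_A=27/4, M_A=9/2 = (27/4)·1 - (9/2) = 9/4 kN·m
Load 4 — point force P=11 kN at a=4/3 m (b=L-a=8/3):
  M_4 = Pb²(3a+b)x/L³ - Pab²/L²  [x≤a] = 11·(8/3)²·(3·(4/3)+(8/3))·1/4³ - 11·(4/3)·(8/3)²/4² = 44/27 kN·m
Superposition: M = Σ M_i = 6251/1080 kN·m ≈ 5.787963 kN·m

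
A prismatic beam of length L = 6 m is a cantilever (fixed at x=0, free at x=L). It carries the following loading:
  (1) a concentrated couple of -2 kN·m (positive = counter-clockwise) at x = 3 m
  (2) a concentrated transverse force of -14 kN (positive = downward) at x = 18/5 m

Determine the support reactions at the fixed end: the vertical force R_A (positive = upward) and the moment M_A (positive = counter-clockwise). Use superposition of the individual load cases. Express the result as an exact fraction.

Load 1 — applied couple M₀=-2 kN·m at a=3 m (b=L-a=3):
  R_A = 0 kN
  M_A = -M₀ = -(-2) = 2 kN·m
Load 2 — point force P=-14 kN at a=18/5 m (b=L-a=12/5):
  R_A = P = (-14) = -14 kN
  M_A = Pa = (-14)·(18/5) = -252/5 kN·m
Superposition: R_A = -14 kN, M_A = -242/5 kN·m

R_A = -14 kN, M_A = -242/5 kN·m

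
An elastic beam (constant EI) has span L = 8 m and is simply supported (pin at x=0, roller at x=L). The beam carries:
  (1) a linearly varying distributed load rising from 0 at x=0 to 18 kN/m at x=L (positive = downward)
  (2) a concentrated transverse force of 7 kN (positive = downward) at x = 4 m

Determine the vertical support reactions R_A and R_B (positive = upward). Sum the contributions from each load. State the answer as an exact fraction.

Load 1 — triangular load w₀=18 kN/m (0→w₀ over full span):
  R_A = w₀L/6 = 18·8/6 = 24 kN
  R_B = w₀L/3 = 18·8/3 = 48 kN
Load 2 — point force P=7 kN at a=4 m (b=L-a=4):
  R_A = Pb/L = 7·4/8 = 7/2 kN
  R_B = Pa/L = 7·4/8 = 7/2 kN
Superposition: R_A = 55/2 kN, R_B = 103/2 kN

R_A = 55/2 kN, R_B = 103/2 kN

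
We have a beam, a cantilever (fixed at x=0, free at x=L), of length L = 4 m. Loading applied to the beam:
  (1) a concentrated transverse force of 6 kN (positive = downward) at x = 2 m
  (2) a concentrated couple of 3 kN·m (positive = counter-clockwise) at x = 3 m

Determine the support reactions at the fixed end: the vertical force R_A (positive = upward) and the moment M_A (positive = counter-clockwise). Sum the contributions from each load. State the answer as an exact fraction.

R_A = 6 kN, M_A = 9 kN·m

Load 1 — point force P=6 kN at a=2 m (b=L-a=2):
  R_A = P = 6 kN
  M_A = Pa = 6·2 = 12 kN·m
Load 2 — applied couple M₀=3 kN·m at a=3 m (b=L-a=1):
  R_A = 0 kN
  M_A = -M₀ = -3 kN·m
Superposition: R_A = 6 kN, M_A = 9 kN·m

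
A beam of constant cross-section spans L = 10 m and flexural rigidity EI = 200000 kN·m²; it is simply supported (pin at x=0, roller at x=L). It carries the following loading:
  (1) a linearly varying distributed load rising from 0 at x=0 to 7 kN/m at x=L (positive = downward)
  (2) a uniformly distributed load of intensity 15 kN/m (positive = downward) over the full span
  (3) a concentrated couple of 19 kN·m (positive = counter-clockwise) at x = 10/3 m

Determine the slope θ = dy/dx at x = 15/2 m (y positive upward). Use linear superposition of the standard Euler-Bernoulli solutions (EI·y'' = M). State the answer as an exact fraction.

Load 1 — triangular load w₀=7 kN/m (0→w₀ over full span):
  θ_1 = -w₀(7L⁴-30L²x²+15x⁴)/(360LEI) = -7·(7·10⁴-30·10²·(15/2)²+15·(15/2)⁴)/(360·10·200000) = 9191/18432000 rad
Load 2 — uniform load w=15 kN/m over full span:
  θ_2 = -w(L³-6Lx²+4x³)/(24EI) = -15·(10³-6·10·(15/2)²+4·(15/2)³)/(24·200000) = 11/5120 rad
Load 3 — applied couple M₀=19 kN·m at a=10/3 m (b=L-a=20/3):
  θ_3 = (M₀x²/(2L)-M₀(x-a)+C₁)/EI  [x>a] with C₁=M₀(3b²-L²)/(6L)=95/9 = (19·(15/2)²/(2·10)-19·((15/2)-(10/3))+(95/9))/200000 = -437/5760000 rad
Superposition: θ = Σ θ_i = 236963/92160000 rad ≈ 0.002571 rad

θ(15/2) = 236963/92160000 rad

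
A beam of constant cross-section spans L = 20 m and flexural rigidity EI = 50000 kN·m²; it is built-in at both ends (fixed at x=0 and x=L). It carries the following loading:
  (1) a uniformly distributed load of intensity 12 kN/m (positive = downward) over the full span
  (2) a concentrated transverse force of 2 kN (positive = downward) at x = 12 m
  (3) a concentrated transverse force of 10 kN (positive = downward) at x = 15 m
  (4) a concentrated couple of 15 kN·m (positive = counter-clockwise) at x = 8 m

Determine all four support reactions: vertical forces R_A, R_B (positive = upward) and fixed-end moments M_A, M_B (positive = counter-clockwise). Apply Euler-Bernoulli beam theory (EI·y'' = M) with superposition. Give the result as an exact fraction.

Load 1 — uniform load w=12 kN/m over full span:
  R_A = wL/2 = 12·20/2 = 120 kN
  M_A = wL²/12 = 12·20²/12 = 400 kN·m
  R_B = wL/2 = 12·20/2 = 120 kN
  M_B = -wL²/12 = -12·20²/12 = -400 kN·m
Load 2 — point force P=2 kN at a=12 m (b=L-a=8):
  R_A = Pb²(3a+b)/L³ = 2·8²·(3·12+8)/20³ = 88/125 kN
  M_A = Pab²/L² = 2·12·8²/20² = 96/25 kN·m
  R_B = Pa²(a+3b)/L³ = 2·12²·(12+3·8)/20³ = 162/125 kN
  M_B = -Pa²b/L² = -2·12²·8/20² = -144/25 kN·m
Load 3 — point force P=10 kN at a=15 m (b=L-a=5):
  R_A = Pb²(3a+b)/L³ = 10·5²·(3·15+5)/20³ = 25/16 kN
  M_A = Pab²/L² = 10·15·5²/20² = 75/8 kN·m
  R_B = Pa²(a+3b)/L³ = 10·15²·(15+3·5)/20³ = 135/16 kN
  M_B = -Pa²b/L² = -10·15²·5/20² = -225/8 kN·m
Load 4 — applied couple M₀=15 kN·m at a=8 m (b=L-a=12):
  R_A = 6M₀ab/L³ = 6·15·8·12/20³ = 27/25 kN
  M_A = M₀b(2a-b)/L² = 15·12·(2·8-12)/20² = 9/5 kN·m
  R_B = -6M₀ab/L³ = -6·15·8·12/20³ = -27/25 kN
  M_B = M₀a(2b-a)/L² = 15·8·(2·12-8)/20² = 24/5 kN·m
Superposition: R_A = 246693/2000 kN, M_A = 83003/200 kN·m, R_B = 257307/2000 kN, M_B = -85817/200 kN·m

R_A = 246693/2000 kN, M_A = 83003/200 kN·m, R_B = 257307/2000 kN, M_B = -85817/200 kN·m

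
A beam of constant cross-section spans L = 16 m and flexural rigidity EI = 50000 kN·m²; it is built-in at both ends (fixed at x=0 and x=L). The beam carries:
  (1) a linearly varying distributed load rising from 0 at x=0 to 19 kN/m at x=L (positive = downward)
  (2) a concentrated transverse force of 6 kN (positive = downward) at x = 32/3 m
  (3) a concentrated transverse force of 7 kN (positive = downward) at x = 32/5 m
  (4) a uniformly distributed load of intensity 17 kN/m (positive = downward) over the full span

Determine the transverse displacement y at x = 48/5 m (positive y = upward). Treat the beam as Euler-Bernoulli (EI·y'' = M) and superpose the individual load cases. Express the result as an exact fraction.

Load 1 — triangular load w₀=19 kN/m (0→w₀ over full span):
  y_1 = -w₀x²(L-x)²(x+2L)/(120LEI) = -19·(48/5)²·(16-(48/5))²·((48/5)+2·16)/(120·16·50000) = -1517568/48828125 m
Load 2 — point force P=6 kN at a=32/3 m (b=L-a=16/3):
  y_2 = -Pb²x²(3aL-(3a+b)x)/(6L³EI)  [x≤a] = -6·(16/3)²·(48/5)²·(3·(32/3)·16-(3·(32/3)+(16/3))·(48/5))/(6·16³·50000) = -768/390625 m
Load 3 — point force P=7 kN at a=32/5 m (b=L-a=48/5):
  y_3 = -Pa²(L-x)²(3bL-(3b+a)(L-x))/(6L³EI)  [x>a] = -7·(32/5)²·(16-(48/5))²·(3·(48/5)·16-(3·(48/5)+(32/5))·(16-(48/5)))/(6·16³·50000) = -329728/146484375 m
Load 4 — uniform load w=17 kN/m over full span:
  y_4 = -wx²(L-x)²/(24EI) = -17·(48/5)²·(16-(48/5))²/(24·50000) = -104448/1953125 m
Superposition: y = Σ y_i = -13004032/146484375 m ≈ -0.088774 m

y(48/5) = -13004032/146484375 m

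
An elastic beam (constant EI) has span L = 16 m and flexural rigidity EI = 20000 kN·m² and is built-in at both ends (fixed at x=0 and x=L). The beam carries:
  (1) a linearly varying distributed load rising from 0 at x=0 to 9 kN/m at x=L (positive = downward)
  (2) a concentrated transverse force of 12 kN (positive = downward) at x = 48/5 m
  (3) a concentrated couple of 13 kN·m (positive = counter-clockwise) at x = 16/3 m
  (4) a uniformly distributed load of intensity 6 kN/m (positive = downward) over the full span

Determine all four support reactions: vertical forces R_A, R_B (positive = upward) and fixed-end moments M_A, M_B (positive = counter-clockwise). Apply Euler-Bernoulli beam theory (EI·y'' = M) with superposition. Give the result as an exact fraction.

R_A = 112361/1500 kN, M_A = 27904/125 kN·m, R_B = 157639/1500 kN, M_B = -99943/375 kN·m

Load 1 — triangular load w₀=9 kN/m (0→w₀ over full span):
  R_A = 3w₀L/20 = 3·9·16/20 = 108/5 kN
  M_A = w₀L²/30 = 9·16²/30 = 384/5 kN·m
  R_B = 7w₀L/20 = 7·9·16/20 = 252/5 kN
  M_B = -w₀L²/20 = -9·16²/20 = -576/5 kN·m
Load 2 — point force P=12 kN at a=48/5 m (b=L-a=32/5):
  R_A = Pb²(3a+b)/L³ = 12·(32/5)²·(3·(48/5)+(32/5))/16³ = 528/125 kN
  M_A = Pab²/L² = 12·(48/5)·(32/5)²/16² = 2304/125 kN·m
  R_B = Pa²(a+3b)/L³ = 12·(48/5)²·((48/5)+3·(32/5))/16³ = 972/125 kN
  M_B = -Pa²b/L² = -12·(48/5)²·(32/5)/16² = -3456/125 kN·m
Load 3 — applied couple M₀=13 kN·m at a=16/3 m (b=L-a=32/3):
  R_A = 6M₀ab/L³ = 6·13·(16/3)·(32/3)/16³ = 13/12 kN
  M_A = M₀b(2a-b)/L² = 13·(32/3)·(2·(16/3)-(32/3))/16² = 0 kN·m
  R_B = -6M₀ab/L³ = -6·13·(16/3)·(32/3)/16³ = -13/12 kN
  M_B = M₀a(2b-a)/L² = 13·(16/3)·(2·(32/3)-(16/3))/16² = 13/3 kN·m
Load 4 — uniform load w=6 kN/m over full span:
  R_A = wL/2 = 6·16/2 = 48 kN
  M_A = wL²/12 = 6·16²/12 = 128 kN·m
  R_B = wL/2 = 6·16/2 = 48 kN
  M_B = -wL²/12 = -6·16²/12 = -128 kN·m
Superposition: R_A = 112361/1500 kN, M_A = 27904/125 kN·m, R_B = 157639/1500 kN, M_B = -99943/375 kN·m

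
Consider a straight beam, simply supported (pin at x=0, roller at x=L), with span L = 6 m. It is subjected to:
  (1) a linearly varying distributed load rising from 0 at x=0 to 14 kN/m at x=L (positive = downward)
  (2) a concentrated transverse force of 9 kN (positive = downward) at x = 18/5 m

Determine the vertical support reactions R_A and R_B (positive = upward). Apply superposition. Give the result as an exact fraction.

Load 1 — triangular load w₀=14 kN/m (0→w₀ over full span):
  R_A = w₀L/6 = 14·6/6 = 14 kN
  R_B = w₀L/3 = 14·6/3 = 28 kN
Load 2 — point force P=9 kN at a=18/5 m (b=L-a=12/5):
  R_A = Pb/L = 9·(12/5)/6 = 18/5 kN
  R_B = Pa/L = 9·(18/5)/6 = 27/5 kN
Superposition: R_A = 88/5 kN, R_B = 167/5 kN

R_A = 88/5 kN, R_B = 167/5 kN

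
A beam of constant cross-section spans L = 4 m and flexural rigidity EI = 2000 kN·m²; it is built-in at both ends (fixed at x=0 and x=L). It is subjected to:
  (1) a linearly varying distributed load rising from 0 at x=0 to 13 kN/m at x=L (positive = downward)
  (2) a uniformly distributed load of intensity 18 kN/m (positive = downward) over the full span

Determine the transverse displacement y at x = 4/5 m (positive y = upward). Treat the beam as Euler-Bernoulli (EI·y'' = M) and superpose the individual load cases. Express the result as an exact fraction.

y(4/5) = -18976/5859375 m

Load 1 — triangular load w₀=13 kN/m (0→w₀ over full span):
  y_1 = -w₀x²(L-x)²(x+2L)/(120LEI) = -13·(4/5)²·(4-(4/5))²·((4/5)+2·4)/(120·4·2000) = -4576/5859375 m
Load 2 — uniform load w=18 kN/m over full span:
  y_2 = -wx²(L-x)²/(24EI) = -18·(4/5)²·(4-(4/5))²/(24·2000) = -192/78125 m
Superposition: y = Σ y_i = -18976/5859375 m ≈ -0.003239 m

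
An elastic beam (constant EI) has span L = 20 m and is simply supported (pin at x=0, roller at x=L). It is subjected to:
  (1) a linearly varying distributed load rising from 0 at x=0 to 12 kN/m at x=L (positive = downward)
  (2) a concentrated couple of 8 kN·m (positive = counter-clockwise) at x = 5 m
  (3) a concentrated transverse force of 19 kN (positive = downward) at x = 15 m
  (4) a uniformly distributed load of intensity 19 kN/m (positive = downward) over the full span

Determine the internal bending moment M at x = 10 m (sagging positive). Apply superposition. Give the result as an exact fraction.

M(10) = 2587/2 kN·m

Load 1 — triangular load w₀=12 kN/m (0→w₀ over full span):
  M_1 = w₀Lx/6 - w₀x³/(6L) = 12·20·10/6 - 12·10³/(6·20) = 300 kN·m
Load 2 — applied couple M₀=8 kN·m at a=5 m (b=L-a=15):
  M_2 = M₀x/L - M₀  [x>a] = 8·10/20 - 8 = -4 kN·m
Load 3 — point force P=19 kN at a=15 m (b=L-a=5):
  M_3 = Pbx/L  [x≤a] = 19·5·10/20 = 95/2 kN·m
Load 4 — uniform load w=19 kN/m over full span:
  M_4 = wx(L-x)/2 = 19·10·(20-10)/2 = 950 kN·m
Superposition: M = Σ M_i = 2587/2 kN·m ≈ 1293.500000 kN·m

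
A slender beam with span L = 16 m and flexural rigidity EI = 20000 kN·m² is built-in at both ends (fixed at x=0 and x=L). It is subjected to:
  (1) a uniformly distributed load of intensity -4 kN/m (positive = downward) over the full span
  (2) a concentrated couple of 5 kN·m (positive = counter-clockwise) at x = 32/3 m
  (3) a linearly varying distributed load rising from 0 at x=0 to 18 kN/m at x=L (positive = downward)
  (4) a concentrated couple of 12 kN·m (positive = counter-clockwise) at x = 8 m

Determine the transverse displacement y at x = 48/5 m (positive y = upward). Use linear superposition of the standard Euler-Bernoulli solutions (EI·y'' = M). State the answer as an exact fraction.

y(48/5) = -413148/9765625 m

Load 1 — uniform load w=-4 kN/m over full span:
  y_1 = -wx²(L-x)²/(24EI) = -(-4)·(48/5)²·(16-(48/5))²/(24·20000) = 12288/390625 m
Load 2 — applied couple M₀=5 kN·m at a=32/3 m (b=L-a=16/3):
  y_2 = (R_Ax³/6 - M_Ax²/2)/EI  [x≤a] with R_A=5/12, M_A=5/3 = ((5/12)·(48/5)³/6 - (5/3)·(48/5)²/2)/20000 = -12/15625 m
Load 3 — triangular load w₀=18 kN/m (0→w₀ over full span):
  y_3 = -w₀x²(L-x)²(x+2L)/(120LEI) = -18·(48/5)²·(16-(48/5))²·((48/5)+2·16)/(120·16·20000) = -718848/9765625 m
Load 4 — applied couple M₀=12 kN·m at a=8 m (b=L-a=8):
  y_4 = (R_Ax³/6 - M_Ax²/2 - M₀(x-a)²/2)/EI  [x>a] with R_A=9/8, M_A=3 = ((9/8)·(48/5)³/6 - 3·(48/5)²/2 - 12·((48/5)-8)²/2)/20000 = 48/78125 m
Superposition: y = Σ y_i = -413148/9765625 m ≈ -0.042306 m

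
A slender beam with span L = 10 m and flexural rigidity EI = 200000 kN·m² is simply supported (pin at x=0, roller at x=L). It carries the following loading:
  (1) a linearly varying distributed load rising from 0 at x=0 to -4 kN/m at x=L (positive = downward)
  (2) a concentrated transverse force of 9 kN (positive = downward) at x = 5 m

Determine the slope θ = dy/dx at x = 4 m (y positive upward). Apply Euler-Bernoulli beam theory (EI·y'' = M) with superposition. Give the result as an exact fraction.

θ(4) = 1523/36000000 rad

Load 1 — triangular load w₀=-4 kN/m (0→w₀ over full span):
  θ_1 = -w₀(7L⁴-30L²x²+15x⁴)/(360LEI) = -(-4)·(7·10⁴-30·10²·4²+15·4⁴)/(360·10·200000) = 323/2250000 rad
Load 2 — point force P=9 kN at a=5 m (b=L-a=5):
  θ_2 = -Pb(L²-b²-3x²)/(6LEI)  [x≤a] = -9·5·(10²-5²-3·4²)/(6·10·200000) = -81/800000 rad
Superposition: θ = Σ θ_i = 1523/36000000 rad ≈ 0.000042 rad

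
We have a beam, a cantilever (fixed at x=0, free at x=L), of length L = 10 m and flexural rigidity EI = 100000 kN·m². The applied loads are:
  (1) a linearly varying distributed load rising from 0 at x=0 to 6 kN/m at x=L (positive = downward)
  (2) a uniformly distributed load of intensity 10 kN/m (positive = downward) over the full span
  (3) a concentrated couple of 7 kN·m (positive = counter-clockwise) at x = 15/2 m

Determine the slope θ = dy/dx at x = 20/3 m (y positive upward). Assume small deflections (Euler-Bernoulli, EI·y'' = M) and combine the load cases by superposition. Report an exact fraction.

θ(20/3) = -9211/405000 rad

Load 1 — triangular load w₀=6 kN/m (0→w₀ over full span):
  θ_1 = (w₀Lx²/4-w₀L²x/3-w₀x⁴/(24L))/EI = (6·10·(20/3)²/4-6·10²·(20/3)/3-6·(20/3)⁴/(24·10))/100000 = -29/4050 rad
Load 2 — uniform load w=10 kN/m over full span:
  θ_2 = -wx(x²-3Lx+3L²)/(6EI) = -10·(20/3)·((20/3)²-3·10·(20/3)+3·10²)/(6·100000) = -13/810 rad
Load 3 — applied couple M₀=7 kN·m at a=15/2 m (b=L-a=5/2):
  θ_3 = M₀x/EI  [x≤a] = 7·(20/3)/100000 = 7/15000 rad
Superposition: θ = Σ θ_i = -9211/405000 rad ≈ -0.022743 rad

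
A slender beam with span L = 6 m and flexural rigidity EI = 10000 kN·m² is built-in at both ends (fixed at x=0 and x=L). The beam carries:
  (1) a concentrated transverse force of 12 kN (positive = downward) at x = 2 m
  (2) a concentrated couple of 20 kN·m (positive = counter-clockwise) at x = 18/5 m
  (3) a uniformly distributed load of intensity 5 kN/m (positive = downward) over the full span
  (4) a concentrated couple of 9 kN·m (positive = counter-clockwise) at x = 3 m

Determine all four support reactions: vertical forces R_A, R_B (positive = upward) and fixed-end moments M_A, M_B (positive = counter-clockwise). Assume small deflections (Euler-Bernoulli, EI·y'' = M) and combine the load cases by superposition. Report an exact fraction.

R_A = 5569/180 kN, M_A = 2059/60 kN·m, R_B = 1991/180 kN, M_B = -941/60 kN·m

Load 1 — point force P=12 kN at a=2 m (b=L-a=4):
  R_A = Pb²(3a+b)/L³ = 12·4²·(3·2+4)/6³ = 80/9 kN
  M_A = Pab²/L² = 12·2·4²/6² = 32/3 kN·m
  R_B = Pa²(a+3b)/L³ = 12·2²·(2+3·4)/6³ = 28/9 kN
  M_B = -Pa²b/L² = -12·2²·4/6² = -16/3 kN·m
Load 2 — applied couple M₀=20 kN·m at a=18/5 m (b=L-a=12/5):
  R_A = 6M₀ab/L³ = 6·20·(18/5)·(12/5)/6³ = 24/5 kN
  M_A = M₀b(2a-b)/L² = 20·(12/5)·(2·(18/5)-(12/5))/6² = 32/5 kN·m
  R_B = -6M₀ab/L³ = -6·20·(18/5)·(12/5)/6³ = -24/5 kN
  M_B = M₀a(2b-a)/L² = 20·(18/5)·(2·(12/5)-(18/5))/6² = 12/5 kN·m
Load 3 — uniform load w=5 kN/m over full span:
  R_A = wL/2 = 5·6/2 = 15 kN
  M_A = wL²/12 = 5·6²/12 = 15 kN·m
  R_B = wL/2 = 5·6/2 = 15 kN
  M_B = -wL²/12 = -5·6²/12 = -15 kN·m
Load 4 — applied couple M₀=9 kN·m at a=3 m (b=L-a=3):
  R_A = 6M₀ab/L³ = 6·9·3·3/6³ = 9/4 kN
  M_A = M₀b(2a-b)/L² = 9·3·(2·3-3)/6² = 9/4 kN·m
  R_B = -6M₀ab/L³ = -6·9·3·3/6³ = -9/4 kN
  M_B = M₀a(2b-a)/L² = 9·3·(2·3-3)/6² = 9/4 kN·m
Superposition: R_A = 5569/180 kN, M_A = 2059/60 kN·m, R_B = 1991/180 kN, M_B = -941/60 kN·m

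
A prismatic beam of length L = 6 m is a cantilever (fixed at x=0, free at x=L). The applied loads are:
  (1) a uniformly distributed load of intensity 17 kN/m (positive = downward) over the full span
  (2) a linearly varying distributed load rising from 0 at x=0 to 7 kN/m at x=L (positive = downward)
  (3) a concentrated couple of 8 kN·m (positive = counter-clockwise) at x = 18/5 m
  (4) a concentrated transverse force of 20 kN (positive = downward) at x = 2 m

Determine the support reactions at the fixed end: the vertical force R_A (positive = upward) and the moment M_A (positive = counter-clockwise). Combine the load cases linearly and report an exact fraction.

R_A = 143 kN, M_A = 422 kN·m

Load 1 — uniform load w=17 kN/m over full span:
  R_A = wL = 17·6 = 102 kN
  M_A = wL²/2 = 17·6²/2 = 306 kN·m
Load 2 — triangular load w₀=7 kN/m (0→w₀ over full span):
  R_A = w₀L/2 = 7·6/2 = 21 kN
  M_A = w₀L²/3 = 7·6²/3 = 84 kN·m
Load 3 — applied couple M₀=8 kN·m at a=18/5 m (b=L-a=12/5):
  R_A = 0 kN
  M_A = -M₀ = -8 kN·m
Load 4 — point force P=20 kN at a=2 m (b=L-a=4):
  R_A = P = 20 kN
  M_A = Pa = 20·2 = 40 kN·m
Superposition: R_A = 143 kN, M_A = 422 kN·m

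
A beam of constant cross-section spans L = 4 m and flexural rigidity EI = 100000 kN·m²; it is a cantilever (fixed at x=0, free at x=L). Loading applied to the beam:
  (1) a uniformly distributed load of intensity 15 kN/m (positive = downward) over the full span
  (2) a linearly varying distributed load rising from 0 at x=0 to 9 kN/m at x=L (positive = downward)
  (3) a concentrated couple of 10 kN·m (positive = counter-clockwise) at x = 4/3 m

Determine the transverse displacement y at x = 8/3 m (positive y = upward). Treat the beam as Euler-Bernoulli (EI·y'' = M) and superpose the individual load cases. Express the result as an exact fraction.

Load 1 — uniform load w=15 kN/m over full span:
  y_1 = -wx²(x²-4Lx+6L²)/(24EI) = -15·(8/3)²·((8/3)²-4·4·(8/3)+6·4²)/(24·100000) = -136/50625 m
Load 2 — triangular load w₀=9 kN/m (0→w₀ over full span):
  y_2 = (w₀Lx³/12-w₀L²x²/6-w₀x⁵/(120L))/EI = (9·4·(8/3)³/12-9·4²·(8/3)²/6-9·(8/3)⁵/(120·4))/100000 = -1472/1265625 m
Load 3 — applied couple M₀=10 kN·m at a=4/3 m (b=L-a=8/3):
  y_3 = M₀a(2x-a)/(2EI)  [x>a] = 10·(4/3)·(2·(8/3)-(4/3))/(2·100000) = 1/3750 m
Superposition: y = Σ y_i = -3023/843750 m ≈ -0.003583 m

y(8/3) = -3023/843750 m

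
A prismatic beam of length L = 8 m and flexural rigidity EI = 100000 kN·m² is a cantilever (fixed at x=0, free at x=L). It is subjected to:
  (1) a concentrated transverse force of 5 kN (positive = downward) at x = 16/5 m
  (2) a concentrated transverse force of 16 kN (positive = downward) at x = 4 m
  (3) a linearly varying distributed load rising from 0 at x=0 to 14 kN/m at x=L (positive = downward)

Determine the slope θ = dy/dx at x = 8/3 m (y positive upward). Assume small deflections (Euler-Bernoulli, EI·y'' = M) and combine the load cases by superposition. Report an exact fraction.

Load 1 — point force P=5 kN at a=16/5 m (b=L-a=24/5):
  θ_1 = -Px(2a-x)/(2EI)  [x≤a] = -5·(8/3)·(2·(16/5)-(8/3))/(2·100000) = -7/28125 rad
Load 2 — point force P=16 kN at a=4 m (b=L-a=4):
  θ_2 = -Px(2a-x)/(2EI)  [x≤a] = -16·(8/3)·(2·4-(8/3))/(2·100000) = -32/28125 rad
Load 3 — triangular load w₀=14 kN/m (0→w₀ over full span):
  θ_3 = (w₀Lx²/4-w₀L²x/3-w₀x⁴/(24L))/EI = (14·8·(8/3)²/4-14·8²·(8/3)/3-14·(8/3)⁴/(24·8))/100000 = -4564/759375 rad
Superposition: θ = Σ θ_i = -5617/759375 rad ≈ -0.007397 rad

θ(8/3) = -5617/759375 rad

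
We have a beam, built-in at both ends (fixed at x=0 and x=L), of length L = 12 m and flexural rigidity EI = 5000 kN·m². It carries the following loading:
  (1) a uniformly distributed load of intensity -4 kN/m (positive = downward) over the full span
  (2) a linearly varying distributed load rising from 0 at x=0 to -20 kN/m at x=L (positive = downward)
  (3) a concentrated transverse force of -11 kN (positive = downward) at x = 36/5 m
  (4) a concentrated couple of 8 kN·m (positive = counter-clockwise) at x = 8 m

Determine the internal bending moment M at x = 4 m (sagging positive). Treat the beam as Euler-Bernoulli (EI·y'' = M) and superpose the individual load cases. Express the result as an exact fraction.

Load 1 — uniform load w=-4 kN/m over full span:
  M_1 = wLx/2 - wL²/12 - wx²/2 = (-4)·12·4/2 - (-4)·12²/12 - (-4)·4²/2 = -16 kN·m
Load 2 — triangular load w₀=-20 kN/m (0→w₀ over full span):
  M_2 = 3w₀Lx/20 - w₀L²/30 - w₀x³/(6L) = 3·(-20)·12·4/20 - (-20)·12²/30 - (-20)·4³/(6·12) = -272/9 kN·m
Load 3 — point force P=-11 kN at a=36/5 m (b=L-a=24/5):
  M_3 = Pb²(3a+b)x/L³ - Pab²/L²  [x≤a] = (-11)·(24/5)²·(3·(36/5)+(24/5))·4/12³ - (-11)·(36/5)·(24/5)²/12² = -352/125 kN·m
Load 4 — applied couple M₀=8 kN·m at a=8 m (b=L-a=4):
  M_4 = R_Ax - M_A  [x≤a] with R_A=8/9, M_A=8/3 = (8/9)·4 - (8/3) = 8/9 kN·m
Superposition: M = Σ M_i = -18056/375 kN·m ≈ -48.149333 kN·m

M(4) = -18056/375 kN·m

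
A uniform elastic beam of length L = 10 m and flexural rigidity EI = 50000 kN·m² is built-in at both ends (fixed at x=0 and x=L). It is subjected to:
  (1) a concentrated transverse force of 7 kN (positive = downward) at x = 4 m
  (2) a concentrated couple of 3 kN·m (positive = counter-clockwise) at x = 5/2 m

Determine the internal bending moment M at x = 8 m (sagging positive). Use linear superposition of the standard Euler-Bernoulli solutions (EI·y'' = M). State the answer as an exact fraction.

Load 1 — point force P=7 kN at a=4 m (b=L-a=6):
  M_1 = Pa²(a+3b)(L-x)/L³ - Pa²b/L²  [x>a] = 7·4²·(4+3·6)·(10-8)/10³ - 7·4²·6/10² = -224/125 kN·m
Load 2 — applied couple M₀=3 kN·m at a=5/2 m (b=L-a=15/2):
  M_2 = R_Ax - M_A - M₀  [x>a] with R_A=27/80, M_A=-9/16 = (27/80)·8 - (-9/16) - 3 = 21/80 kN·m
Superposition: M = Σ M_i = -3059/2000 kN·m ≈ -1.529500 kN·m

M(8) = -3059/2000 kN·m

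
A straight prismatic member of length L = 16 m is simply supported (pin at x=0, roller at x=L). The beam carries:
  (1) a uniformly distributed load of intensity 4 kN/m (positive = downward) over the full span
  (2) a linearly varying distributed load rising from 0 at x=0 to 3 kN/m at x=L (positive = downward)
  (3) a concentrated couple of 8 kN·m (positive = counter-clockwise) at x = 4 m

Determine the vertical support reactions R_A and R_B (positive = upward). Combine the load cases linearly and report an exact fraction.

R_A = 81/2 kN, R_B = 95/2 kN

Load 1 — uniform load w=4 kN/m over full span:
  R_A = wL/2 = 4·16/2 = 32 kN
  R_B = wL/2 = 4·16/2 = 32 kN
Load 2 — triangular load w₀=3 kN/m (0→w₀ over full span):
  R_A = w₀L/6 = 3·16/6 = 8 kN
  R_B = w₀L/3 = 3·16/3 = 16 kN
Load 3 — applied couple M₀=8 kN·m at a=4 m (b=L-a=12):
  R_A = M₀/L = 8/16 = 1/2 kN
  R_B = -M₀/L = -8/16 = -1/2 kN
Superposition: R_A = 81/2 kN, R_B = 95/2 kN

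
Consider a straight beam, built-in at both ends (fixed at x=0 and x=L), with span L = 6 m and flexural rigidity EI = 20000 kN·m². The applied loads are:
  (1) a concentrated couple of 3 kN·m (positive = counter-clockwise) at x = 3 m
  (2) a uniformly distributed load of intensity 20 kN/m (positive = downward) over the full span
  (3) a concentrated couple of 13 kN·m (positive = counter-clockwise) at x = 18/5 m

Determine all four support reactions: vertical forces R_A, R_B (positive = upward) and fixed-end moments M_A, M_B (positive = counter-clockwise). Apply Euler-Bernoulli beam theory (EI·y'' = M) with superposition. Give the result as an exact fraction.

R_A = 6387/100 kN, M_A = 6491/100 kN·m, R_B = 5613/100 kN, M_B = -5769/100 kN·m

Load 1 — applied couple M₀=3 kN·m at a=3 m (b=L-a=3):
  R_A = 6M₀ab/L³ = 6·3·3·3/6³ = 3/4 kN
  M_A = M₀b(2a-b)/L² = 3·3·(2·3-3)/6² = 3/4 kN·m
  R_B = -6M₀ab/L³ = -6·3·3·3/6³ = -3/4 kN
  M_B = M₀a(2b-a)/L² = 3·3·(2·3-3)/6² = 3/4 kN·m
Load 2 — uniform load w=20 kN/m over full span:
  R_A = wL/2 = 20·6/2 = 60 kN
  M_A = wL²/12 = 20·6²/12 = 60 kN·m
  R_B = wL/2 = 20·6/2 = 60 kN
  M_B = -wL²/12 = -20·6²/12 = -60 kN·m
Load 3 — applied couple M₀=13 kN·m at a=18/5 m (b=L-a=12/5):
  R_A = 6M₀ab/L³ = 6·13·(18/5)·(12/5)/6³ = 78/25 kN
  M_A = M₀b(2a-b)/L² = 13·(12/5)·(2·(18/5)-(12/5))/6² = 104/25 kN·m
  R_B = -6M₀ab/L³ = -6·13·(18/5)·(12/5)/6³ = -78/25 kN
  M_B = M₀a(2b-a)/L² = 13·(18/5)·(2·(12/5)-(18/5))/6² = 39/25 kN·m
Superposition: R_A = 6387/100 kN, M_A = 6491/100 kN·m, R_B = 5613/100 kN, M_B = -5769/100 kN·m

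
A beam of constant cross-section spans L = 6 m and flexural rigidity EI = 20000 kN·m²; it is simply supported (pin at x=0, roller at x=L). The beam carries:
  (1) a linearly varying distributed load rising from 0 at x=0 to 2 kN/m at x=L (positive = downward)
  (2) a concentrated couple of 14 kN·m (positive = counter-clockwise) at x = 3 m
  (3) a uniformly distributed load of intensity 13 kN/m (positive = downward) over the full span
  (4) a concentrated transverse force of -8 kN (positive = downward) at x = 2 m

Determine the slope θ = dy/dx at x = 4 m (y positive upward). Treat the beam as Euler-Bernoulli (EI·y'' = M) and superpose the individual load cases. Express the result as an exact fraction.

θ(4) = 4739/1800000 rad

Load 1 — triangular load w₀=2 kN/m (0→w₀ over full span):
  θ_1 = -w₀(7L⁴-30L²x²+15x⁴)/(360LEI) = -2·(7·6⁴-30·6²·4²+15·4⁴)/(360·6·20000) = 91/450000 rad
Load 2 — applied couple M₀=14 kN·m at a=3 m (b=L-a=3):
  θ_2 = (M₀x²/(2L)-M₀(x-a)+C₁)/EI  [x>a] with C₁=M₀(3b²-L²)/(6L)=-7/2 = (14·4²/(2·6)-14·(4-3)+(-7/2))/20000 = 7/120000 rad
Load 3 — uniform load w=13 kN/m over full span:
  θ_3 = -w(L³-6Lx²+4x³)/(24EI) = -13·(6³-6·6·4²+4·4³)/(24·20000) = 169/60000 rad
Load 4 — point force P=-8 kN at a=2 m (b=L-a=4):
  θ_4 = -Pa(2L²-6Lx+3x²+a²)/(6LEI)  [x>a] = -(-8)·2·(2·6²-6·6·4+3·4²+2²)/(6·6·20000) = -1/2250 rad
Superposition: θ = Σ θ_i = 4739/1800000 rad ≈ 0.002633 rad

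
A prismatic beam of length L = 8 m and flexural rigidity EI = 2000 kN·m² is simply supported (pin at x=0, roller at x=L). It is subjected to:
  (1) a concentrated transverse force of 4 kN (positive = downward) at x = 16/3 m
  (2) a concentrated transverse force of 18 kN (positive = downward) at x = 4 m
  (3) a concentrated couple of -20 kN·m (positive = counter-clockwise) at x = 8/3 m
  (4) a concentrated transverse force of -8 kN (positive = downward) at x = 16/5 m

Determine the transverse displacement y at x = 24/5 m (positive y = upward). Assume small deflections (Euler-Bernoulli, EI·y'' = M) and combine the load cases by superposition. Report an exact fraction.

y(24/5) = -196504/2109375 m

Load 1 — point force P=4 kN at a=16/3 m (b=L-a=8/3):
  y_1 = -Pbx(L²-b²-x²)/(6LEI)  [x≤a] = -4·(8/3)·(24/5)·(8²-(8/3)²-(24/5)²)/(6·8·2000) = -7616/421875 m
Load 2 — point force P=18 kN at a=4 m (b=L-a=4):
  y_2 = -Pa(L-x)(2Lx-a²-x²)/(6LEI)  [x>a] = -18·4·(8-(24/5))·(2·8·(24/5)-4²-(24/5)²)/(6·8·2000) = -1416/15625 m
Load 3 — applied couple M₀=-20 kN·m at a=8/3 m (b=L-a=16/3):
  y_3 = (M₀x³/(6L)-M₀(x-a)²/2+C₁x)/EI  [x>a] with C₁=M₀(3b²-L²)/(6L)=-80/9 = ((-20)·(24/5)³/(6·8)-(-20)·((24/5)-(8/3))²/2+(-80/9)·(24/5))/2000 = -608/28125 m
Load 4 — point force P=-8 kN at a=16/5 m (b=L-a=24/5):
  y_4 = -Pa(L-x)(2Lx-a²-x²)/(6LEI)  [x>a] = -(-8)·(16/5)·(8-(24/5))·(2·8·(24/5)-(16/5)²-(24/5)²)/(6·8·2000) = 8704/234375 m
Superposition: y = Σ y_i = -196504/2109375 m ≈ -0.093157 m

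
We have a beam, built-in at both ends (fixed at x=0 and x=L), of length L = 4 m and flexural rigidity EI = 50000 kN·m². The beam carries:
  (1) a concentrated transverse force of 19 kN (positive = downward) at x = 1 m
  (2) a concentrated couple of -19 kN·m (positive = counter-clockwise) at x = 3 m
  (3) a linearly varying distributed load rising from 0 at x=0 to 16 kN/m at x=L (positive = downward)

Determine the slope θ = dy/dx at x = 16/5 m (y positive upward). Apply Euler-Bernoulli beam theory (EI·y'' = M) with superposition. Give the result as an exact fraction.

Load 1 — point force P=19 kN at a=1 m (b=L-a=3):
  θ_1 = Pa²(L-x)(2bL-(3b+a)(L-x))/(2L³EI)  [x>a] = 19·1²·(4-(16/5))·(2·3·4-(3·3+1)·(4-(16/5)))/(2·4³·50000) = 19/500000 rad
Load 2 — applied couple M₀=-19 kN·m at a=3 m (b=L-a=1):
  θ_2 = (R_Ax²/2 - M_Ax - M₀(x-a))/EI  [x>a] with R_A=-171/32, M_A=-95/16 = ((-171/32)·(16/5)²/2 - (-95/16)·(16/5) - (-19)·((16/5)-3))/50000 = -57/625000 rad
Load 3 — triangular load w₀=16 kN/m (0→w₀ over full span):
  θ_3 = -w₀(2x(L-x)(L-2x)(x+2L)+x²(L-x)²)/(120LEI) = -16·(2·(16/5)·(4-(16/5))·(4-2·(16/5))·((16/5)+2·4)+(16/5)²·(4-(16/5))²)/(120·4·50000) = 512/5859375 rad
Superposition: θ = Σ θ_i = 6409/187500000 rad ≈ 0.000034 rad

θ(16/5) = 6409/187500000 rad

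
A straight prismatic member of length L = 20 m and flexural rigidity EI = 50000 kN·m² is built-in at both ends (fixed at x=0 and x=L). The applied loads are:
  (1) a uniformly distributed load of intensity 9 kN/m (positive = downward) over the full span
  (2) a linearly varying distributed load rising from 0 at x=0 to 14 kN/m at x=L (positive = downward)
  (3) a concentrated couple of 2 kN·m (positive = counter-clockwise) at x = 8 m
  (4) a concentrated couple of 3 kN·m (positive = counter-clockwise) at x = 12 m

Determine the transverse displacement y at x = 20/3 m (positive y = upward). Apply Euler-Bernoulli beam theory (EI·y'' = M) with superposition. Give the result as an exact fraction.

Load 1 — uniform load w=9 kN/m over full span:
  y_1 = -wx²(L-x)²/(24EI) = -9·(20/3)²·(20-(20/3))²/(24·50000) = -8/135 m
Load 2 — triangular load w₀=14 kN/m (0→w₀ over full span):
  y_2 = -w₀x²(L-x)²(x+2L)/(120LEI) = -14·(20/3)²·(20-(20/3))²·((20/3)+2·20)/(120·20·50000) = -784/18225 m
Load 3 — applied couple M₀=2 kN·m at a=8 m (b=L-a=12):
  y_3 = (R_Ax³/6 - M_Ax²/2)/EI  [x≤a] with R_A=18/125, M_A=6/25 = ((18/125)·(20/3)³/6 - (6/25)·(20/3)²/2)/50000 = 1/28125 m
Load 4 — applied couple M₀=3 kN·m at a=12 m (b=L-a=8):
  y_4 = (R_Ax³/6 - M_Ax²/2)/EI  [x≤a] with R_A=27/125, M_A=24/25 = ((27/125)·(20/3)³/6 - (24/25)·(20/3)²/2)/50000 = -2/9375 m
Superposition: y = Σ y_i = -46681/455625 m ≈ -0.102455 m

y(20/3) = -46681/455625 m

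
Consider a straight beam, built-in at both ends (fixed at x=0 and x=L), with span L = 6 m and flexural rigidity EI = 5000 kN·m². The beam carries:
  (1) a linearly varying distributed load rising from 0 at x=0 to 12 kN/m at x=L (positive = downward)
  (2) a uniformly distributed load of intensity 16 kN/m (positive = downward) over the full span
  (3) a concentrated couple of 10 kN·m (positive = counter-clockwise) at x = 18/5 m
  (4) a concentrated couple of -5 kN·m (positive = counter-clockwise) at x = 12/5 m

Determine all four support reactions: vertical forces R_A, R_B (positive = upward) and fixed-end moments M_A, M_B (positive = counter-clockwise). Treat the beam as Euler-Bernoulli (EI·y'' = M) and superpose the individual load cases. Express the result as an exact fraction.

Load 1 — triangular load w₀=12 kN/m (0→w₀ over full span):
  R_A = 3w₀L/20 = 3·12·6/20 = 54/5 kN
  M_A = w₀L²/30 = 12·6²/30 = 72/5 kN·m
  R_B = 7w₀L/20 = 7·12·6/20 = 126/5 kN
  M_B = -w₀L²/20 = -12·6²/20 = -108/5 kN·m
Load 2 — uniform load w=16 kN/m over full span:
  R_A = wL/2 = 16·6/2 = 48 kN
  M_A = wL²/12 = 16·6²/12 = 48 kN·m
  R_B = wL/2 = 16·6/2 = 48 kN
  M_B = -wL²/12 = -16·6²/12 = -48 kN·m
Load 3 — applied couple M₀=10 kN·m at a=18/5 m (b=L-a=12/5):
  R_A = 6M₀ab/L³ = 6·10·(18/5)·(12/5)/6³ = 12/5 kN
  M_A = M₀b(2a-b)/L² = 10·(12/5)·(2·(18/5)-(12/5))/6² = 16/5 kN·m
  R_B = -6M₀ab/L³ = -6·10·(18/5)·(12/5)/6³ = -12/5 kN
  M_B = M₀a(2b-a)/L² = 10·(18/5)·(2·(12/5)-(18/5))/6² = 6/5 kN·m
Load 4 — applied couple M₀=-5 kN·m at a=12/5 m (b=L-a=18/5):
  R_A = 6M₀ab/L³ = 6·(-5)·(12/5)·(18/5)/6³ = -6/5 kN
  M_A = M₀b(2a-b)/L² = (-5)·(18/5)·(2·(12/5)-(18/5))/6² = -3/5 kN·m
  R_B = -6M₀ab/L³ = -6·(-5)·(12/5)·(18/5)/6³ = 6/5 kN
  M_B = M₀a(2b-a)/L² = (-5)·(12/5)·(2·(18/5)-(12/5))/6² = -8/5 kN·m
Superposition: R_A = 60 kN, M_A = 65 kN·m, R_B = 72 kN, M_B = -70 kN·m

R_A = 60 kN, M_A = 65 kN·m, R_B = 72 kN, M_B = -70 kN·m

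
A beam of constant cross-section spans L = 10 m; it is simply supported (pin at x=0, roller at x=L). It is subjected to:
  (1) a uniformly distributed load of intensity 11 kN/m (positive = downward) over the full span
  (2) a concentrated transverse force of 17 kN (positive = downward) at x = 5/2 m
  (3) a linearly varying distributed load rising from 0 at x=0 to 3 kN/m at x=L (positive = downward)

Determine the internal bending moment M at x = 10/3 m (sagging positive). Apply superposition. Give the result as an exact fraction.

M(10/3) = 4465/27 kN·m

Load 1 — uniform load w=11 kN/m over full span:
  M_1 = wx(L-x)/2 = 11·(10/3)·(10-(10/3))/2 = 1100/9 kN·m
Load 2 — point force P=17 kN at a=5/2 m (b=L-a=15/2):
  M_2 = Pa(L-x)/L  [x>a] = 17·(5/2)·(10-(10/3))/10 = 85/3 kN·m
Load 3 — triangular load w₀=3 kN/m (0→w₀ over full span):
  M_3 = w₀Lx/6 - w₀x³/(6L) = 3·10·(10/3)/6 - 3·(10/3)³/(6·10) = 400/27 kN·m
Superposition: M = Σ M_i = 4465/27 kN·m ≈ 165.370370 kN·m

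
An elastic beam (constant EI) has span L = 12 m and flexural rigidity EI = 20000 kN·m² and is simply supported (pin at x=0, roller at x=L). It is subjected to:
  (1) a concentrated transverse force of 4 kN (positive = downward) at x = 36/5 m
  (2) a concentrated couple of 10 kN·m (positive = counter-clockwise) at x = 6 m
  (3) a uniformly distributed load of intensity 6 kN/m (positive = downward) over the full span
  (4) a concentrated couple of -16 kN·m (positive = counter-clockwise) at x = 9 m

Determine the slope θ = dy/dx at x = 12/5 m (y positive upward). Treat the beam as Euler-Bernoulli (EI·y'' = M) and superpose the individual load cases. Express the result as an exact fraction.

Load 1 — point force P=4 kN at a=36/5 m (b=L-a=24/5):
  θ_1 = -Pb(L²-b²-3x²)/(6LEI)  [x≤a] = -4·(24/5)·(12²-(24/5)²-3·(12/5)²)/(6·12·20000) = -108/78125 rad
Load 2 — applied couple M₀=10 kN·m at a=6 m (b=L-a=6):
  θ_2 = (M₀x²/(2L)+C₁)/EI  [x≤a] with C₁=M₀(3b²-L²)/(6L)=-5 = (10·(12/5)²/(2·12)+(-5))/20000 = -13/100000 rad
Load 3 — uniform load w=6 kN/m over full span:
  θ_3 = -w(L³-6Lx²+4x³)/(24EI) = -6·(12³-6·12·(12/5)²+4·(12/5)³)/(24·20000) = -2673/156250 rad
Load 4 — applied couple M₀=-16 kN·m at a=9 m (b=L-a=3):
  θ_4 = (M₀x²/(2L)+C₁)/EI  [x≤a] with C₁=M₀(3b²-L²)/(6L)=26 = ((-16)·(12/5)²/(2·12)+26)/20000 = 277/250000 rad
Superposition: θ = Σ θ_i = -43779/2500000 rad ≈ -0.017512 rad

θ(12/5) = -43779/2500000 rad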